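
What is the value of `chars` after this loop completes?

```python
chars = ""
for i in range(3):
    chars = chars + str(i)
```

Concatenate digits 0 to 2
`chars` takes the values: "" → "0" → "01" → "012"

Answer: "012"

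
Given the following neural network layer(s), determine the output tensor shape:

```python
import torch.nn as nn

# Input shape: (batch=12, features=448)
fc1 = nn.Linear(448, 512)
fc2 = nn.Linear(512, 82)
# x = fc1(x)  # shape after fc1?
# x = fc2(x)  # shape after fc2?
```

Input: (12, 448) -> after fc1: (12, 512) -> Output: (12, 82)

Answer: (12, 82)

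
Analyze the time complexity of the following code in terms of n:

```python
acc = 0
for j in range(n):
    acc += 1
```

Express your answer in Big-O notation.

Each loop level contributes: n. Multiplying the contributions gives O(n).

Answer: O(n)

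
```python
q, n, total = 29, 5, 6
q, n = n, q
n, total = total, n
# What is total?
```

Trace:
`q, n, total = 29, 5, 6` → q = 29; n = 5; total = 6
`q, n = n, q` → q = 5; n = 29
`n, total = total, n` → n = 6; total = 29
So total = 29

Answer: 29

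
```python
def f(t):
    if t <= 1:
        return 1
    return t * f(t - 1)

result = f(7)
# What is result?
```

f(7) = 7 * 6 * 5 * 4 * 3 * 2 * 1 = 5040

Answer: 5040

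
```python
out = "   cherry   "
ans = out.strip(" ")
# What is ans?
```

Trace:
`out = "   cherry   "` → out = '   cherry   '
`ans = out.strip(" ")` → ans = 'cherry'
So ans = 'cherry'

Answer: 'cherry'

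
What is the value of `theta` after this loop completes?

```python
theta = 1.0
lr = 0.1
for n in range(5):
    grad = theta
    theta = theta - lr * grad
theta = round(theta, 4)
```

Gradient descent: w = 1.0 * (1 - 0.1)^5
`theta` takes the values: 1.0 → 0.9 → 0.81 → 0.729 → 0.6561 → 0.59049 → 0.5905

Answer: 0.5905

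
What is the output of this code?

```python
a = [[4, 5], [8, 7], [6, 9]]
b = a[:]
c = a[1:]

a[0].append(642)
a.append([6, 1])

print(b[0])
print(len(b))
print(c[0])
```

Key concept: slice with nested mutation.
Step by step:
`a = [[4, 5], [8, 7], [6, 9]]` → a = [[4, 5], [8, 7], [6, 9]]
`b = a[:]` → b = [[4, 5], [8, 7], [6, 9]]
`c = a[1:]` → c = [[8, 7], [6, 9]]
`a[0].append(642)` → a = [[4, 5, 642], [8, 7], [6, 9]]; b = [[4, 5, 642], [8, 7], [6, 9]]
`a.append([6, 1])` → a = [[4, 5, 642], [8, 7], [6, 9], [6, 1]]
`print(b[0])` → prints [4, 5, 642]
`print(len(b))` → prints 3
`print(c[0])` → prints [8, 7]

Answer:
[4, 5, 642]
3
[8, 7]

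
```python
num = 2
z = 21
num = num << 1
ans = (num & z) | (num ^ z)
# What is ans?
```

Trace:
`num = 2` → num = 2
`z = 21` → z = 21
`num = num << 1` → num = 4
`ans = (num & z) | (num ^ z)` → ans = 21
So ans = 21

Answer: 21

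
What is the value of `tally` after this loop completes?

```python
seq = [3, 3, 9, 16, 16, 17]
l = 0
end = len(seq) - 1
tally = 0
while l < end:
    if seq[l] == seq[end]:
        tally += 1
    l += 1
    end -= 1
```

Count matching pairs from ends
`tally` takes the values: 0

Answer: 0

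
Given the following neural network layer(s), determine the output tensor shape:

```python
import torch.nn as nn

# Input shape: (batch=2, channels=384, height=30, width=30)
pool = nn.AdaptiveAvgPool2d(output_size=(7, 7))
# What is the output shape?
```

Input: (2, 384, 30, 30) -> Output: (2, 384, 7, 7)

Answer: (2, 384, 7, 7)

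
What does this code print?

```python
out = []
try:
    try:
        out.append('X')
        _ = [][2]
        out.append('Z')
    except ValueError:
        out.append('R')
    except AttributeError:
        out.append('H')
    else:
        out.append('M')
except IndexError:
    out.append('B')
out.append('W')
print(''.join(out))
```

Execution trace: 'X' (try body) → 'B' (outer except IndexError) → 'W' (after the try/except). Output: XBW

Answer: XBW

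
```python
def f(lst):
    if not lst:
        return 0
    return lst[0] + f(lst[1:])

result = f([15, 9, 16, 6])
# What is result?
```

15 + 9 + 16 + 6 + 0 = 46

Answer: 46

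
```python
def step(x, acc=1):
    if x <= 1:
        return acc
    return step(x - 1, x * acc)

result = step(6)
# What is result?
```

Accumulator trace (n, acc): (6, 1) -> (5, 6) -> (4, 30) -> (3, 120) -> (2, 360) -> (1, 720) -> return 720

Answer: 720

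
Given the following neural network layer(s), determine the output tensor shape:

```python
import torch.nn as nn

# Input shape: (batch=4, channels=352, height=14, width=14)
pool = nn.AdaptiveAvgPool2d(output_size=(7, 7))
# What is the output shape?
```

Input: (4, 352, 14, 14) -> Output: (4, 352, 7, 7)

Answer: (4, 352, 7, 7)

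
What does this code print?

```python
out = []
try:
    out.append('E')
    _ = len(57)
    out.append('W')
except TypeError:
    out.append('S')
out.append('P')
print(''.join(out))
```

Execution trace: 'E' (try body) → 'S' (except TypeError) → 'P' (after the try/except). Output: ESP

Answer: ESP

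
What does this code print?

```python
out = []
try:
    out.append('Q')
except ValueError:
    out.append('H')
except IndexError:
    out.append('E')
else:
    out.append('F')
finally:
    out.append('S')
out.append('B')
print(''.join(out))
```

Execution trace: 'Q' (try body, no exception) → 'F' (else) → 'S' (finally) → 'B' (after the try/except). Output: QFSB

Answer: QFSB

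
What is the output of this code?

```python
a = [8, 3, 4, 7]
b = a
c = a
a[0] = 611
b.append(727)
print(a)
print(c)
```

Key concept: multiple aliases.
Step by step:
`a = [8, 3, 4, 7]` → a = [8, 3, 4, 7]
`b = a` → b = [8, 3, 4, 7] (same object as a)
`c = a` → c = [8, 3, 4, 7] (same object as a, b)
`a[0] = 611` → a = [611, 3, 4, 7] (same object as b, c); b = [611, 3, 4, 7] (same object as a, c); c = [611, 3, 4, 7] (same object as a, b)
`b.append(727)` → a = [611, 3, 4, 7, 727] (same object as b, c); b = [611, 3, 4, 7, 727] (same object as a, c); c = [611, 3, 4, 7, 727] (same object as a, b)
`print(a)` → prints [611, 3, 4, 7, 727]
`print(c)` → prints [611, 3, 4, 7, 727]

Answer:
[611, 3, 4, 7, 727]
[611, 3, 4, 7, 727]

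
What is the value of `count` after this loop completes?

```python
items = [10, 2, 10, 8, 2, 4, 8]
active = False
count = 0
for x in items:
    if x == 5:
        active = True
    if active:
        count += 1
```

Count elements after first 5 in [10, 2, 10, 8, 2, 4, 8]
`count` takes the values: 0

Answer: 0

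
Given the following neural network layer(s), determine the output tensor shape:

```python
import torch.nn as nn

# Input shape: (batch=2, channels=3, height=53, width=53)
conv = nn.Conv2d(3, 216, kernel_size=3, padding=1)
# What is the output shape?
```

Input: (2, 3, 53, 53) -> Output: (2, 216, 53, 53)

Answer: (2, 216, 53, 53)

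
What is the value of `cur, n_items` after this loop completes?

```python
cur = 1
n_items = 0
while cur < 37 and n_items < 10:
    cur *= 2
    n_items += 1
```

Double until >= 37 or 10 iterations
`cur, n_items` takes the values: (1, 0) → (2, 0) → (2, 1) → (4, 1) → (4, 2) → (8, 2) → (8, 3) → (16, 3) → (16, 4) → (32, 4) → (32, 5) → (64, 5) → (64, 6)

Answer: 64, 6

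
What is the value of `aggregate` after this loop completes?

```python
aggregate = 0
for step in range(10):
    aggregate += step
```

Sum of 0 to 9 = 45
`aggregate` takes the values: 0 → 1 → 3 → 6 → 10 → 15 → 21 → 28 → 36 → 45

Answer: 45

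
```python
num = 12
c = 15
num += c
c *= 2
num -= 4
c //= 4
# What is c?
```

Trace:
`num = 12` → num = 12
`c = 15` → c = 15
`num += c` → num = 27
`c *= 2` → c = 30
`num -= 4` → num = 23
`c //= 4` → c = 7
So c = 7

Answer: 7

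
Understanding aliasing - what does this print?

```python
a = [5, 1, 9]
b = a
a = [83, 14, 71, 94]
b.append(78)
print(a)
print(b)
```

Key concept: rebinding vs mutation: a is rebound to a new list, b still points at the original.
Step by step:
`a = [5, 1, 9]` → a = [5, 1, 9]
`b = a` → b = [5, 1, 9] (same object as a)
`a = [83, 14, 71, 94]` → a = [83, 14, 71, 94]
`b.append(78)` → b = [5, 1, 9, 78]
`print(a)` → prints [83, 14, 71, 94]
`print(b)` → prints [5, 1, 9, 78]

Answer:
[83, 14, 71, 94]
[5, 1, 9, 78]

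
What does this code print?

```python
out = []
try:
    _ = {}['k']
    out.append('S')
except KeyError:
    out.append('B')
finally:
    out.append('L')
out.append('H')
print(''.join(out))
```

Execution trace: 'B' (except KeyError) → 'L' (finally) → 'H' (after the try/except). Output: BLH

Answer: BLH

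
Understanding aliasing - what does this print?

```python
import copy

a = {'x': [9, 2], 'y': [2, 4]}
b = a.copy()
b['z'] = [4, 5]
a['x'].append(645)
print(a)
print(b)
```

Key concept: shallow copy of dict with mutable values.
Step by step:
`a = {'x': [9, 2], 'y': [2, 4]}` → a = {'x': [9, 2], 'y': [2, 4]}
`b = a.copy()` → b = {'x': [9, 2], 'y': [2, 4]}
`b['z'] = [4, 5]` → b = {'x': [9, 2], 'y': [2, 4], 'z': [4, 5]}
`a['x'].append(645)` → a = {'x': [9, 2, 645], 'y': [2, 4]}; b = {'x': [9, 2, 645], 'y': [2, 4], 'z': [4, 5]}
`print(a)` → prints {'x': [9, 2, 645], 'y': [2, 4]}
`print(b)` → prints {'x': [9, 2, 645], 'y': [2, 4], 'z': [4, 5]}

Answer:
{'x': [9, 2, 645], 'y': [2, 4]}
{'x': [9, 2, 645], 'y': [2, 4], 'z': [4, 5]}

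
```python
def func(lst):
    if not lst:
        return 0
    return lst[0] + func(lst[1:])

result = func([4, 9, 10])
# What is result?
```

4 + 9 + 10 + 0 = 23

Answer: 23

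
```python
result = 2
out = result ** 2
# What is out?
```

Trace:
`result = 2` → result = 2
`out = result ** 2` → out = 4
So out = 4

Answer: 4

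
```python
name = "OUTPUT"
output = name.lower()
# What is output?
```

Trace:
`name = "OUTPUT"` → name = 'OUTPUT'
`output = name.lower()` → output = 'output'
So output = 'output'

Answer: 'output'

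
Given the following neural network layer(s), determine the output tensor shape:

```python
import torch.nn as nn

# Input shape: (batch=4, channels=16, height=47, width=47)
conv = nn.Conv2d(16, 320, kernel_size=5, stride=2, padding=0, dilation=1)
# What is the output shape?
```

Input: (4, 16, 47, 47) -> Output: (4, 320, 22, 22)

Answer: (4, 320, 22, 22)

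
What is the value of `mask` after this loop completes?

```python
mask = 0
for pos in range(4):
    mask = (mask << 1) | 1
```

Build 4 consecutive 1-bits: 0b1111
`mask` takes the values: 0 → 1 → 3 → 7 → 15

Answer: 15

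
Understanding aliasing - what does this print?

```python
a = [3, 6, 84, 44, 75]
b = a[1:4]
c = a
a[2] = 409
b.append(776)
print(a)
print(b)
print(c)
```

Key concept: slice vs alias.
Step by step:
`a = [3, 6, 84, 44, 75]` → a = [3, 6, 84, 44, 75]
`b = a[1:4]` → b = [6, 84, 44]
`c = a` → c = [3, 6, 84, 44, 75] (same object as a)
`a[2] = 409` → a = [3, 6, 409, 44, 75] (same object as c); c = [3, 6, 409, 44, 75] (same object as a)
`b.append(776)` → b = [6, 84, 44, 776]
`print(a)` → prints [3, 6, 409, 44, 75]
`print(b)` → prints [6, 84, 44, 776]
`print(c)` → prints [3, 6, 409, 44, 75]

Answer:
[3, 6, 409, 44, 75]
[6, 84, 44, 776]
[3, 6, 409, 44, 75]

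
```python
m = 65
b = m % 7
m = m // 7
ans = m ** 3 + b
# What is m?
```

Trace:
`m = 65` → m = 65
`b = m % 7` → b = 2
`m = m // 7` → m = 9
`ans = m ** 3 + b` → ans = 731
So m = 9

Answer: 9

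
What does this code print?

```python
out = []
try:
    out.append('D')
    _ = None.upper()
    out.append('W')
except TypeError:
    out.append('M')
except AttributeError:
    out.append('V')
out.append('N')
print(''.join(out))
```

Execution trace: 'D' (try body) → 'V' (except AttributeError) → 'N' (after the try/except). Output: DVN

Answer: DVN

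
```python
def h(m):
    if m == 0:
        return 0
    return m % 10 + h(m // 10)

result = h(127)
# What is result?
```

Sum of digits of 127: 7 + 2 + 1 = 10

Answer: 10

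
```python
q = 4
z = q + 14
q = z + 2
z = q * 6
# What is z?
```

Trace:
`q = 4` → q = 4
`z = q + 14` → z = 18
`q = z + 2` → q = 20
`z = q * 6` → z = 120
So z = 120

Answer: 120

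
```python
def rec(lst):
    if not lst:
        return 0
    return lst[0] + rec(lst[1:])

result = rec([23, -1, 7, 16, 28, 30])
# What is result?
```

23 + (-1) + 7 + 16 + 28 + 30 + 0 = 103

Answer: 103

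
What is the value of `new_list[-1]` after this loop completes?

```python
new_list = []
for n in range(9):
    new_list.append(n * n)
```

Last element of squares 0 to 8
`new_list` takes the values: [] → [0] → [0, 1] → [0, 1, 4] → [0, 1, 4, 9] → [0, 1, 4, 9, 16] → [0, 1, 4, 9, 16, 25] → [0, 1, 4, 9, 16, 25, 36] → [0, 1, 4, 9, 16, 25, 36, 49] → [0, 1, 4, 9, 16, 25, 36, 49, 64]
So `new_list[-1]` = 64

Answer: 64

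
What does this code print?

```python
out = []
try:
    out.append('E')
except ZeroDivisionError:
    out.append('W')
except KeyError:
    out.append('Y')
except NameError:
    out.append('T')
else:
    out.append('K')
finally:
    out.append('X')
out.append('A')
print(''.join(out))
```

Execution trace: 'E' (try body, no exception) → 'K' (else) → 'X' (finally) → 'A' (after the try/except). Output: EKXA

Answer: EKXA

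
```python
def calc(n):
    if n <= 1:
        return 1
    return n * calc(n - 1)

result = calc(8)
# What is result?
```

calc(8) = 8 * 7 * 6 * 5 * 4 * 3 * 2 * 1 = 40320

Answer: 40320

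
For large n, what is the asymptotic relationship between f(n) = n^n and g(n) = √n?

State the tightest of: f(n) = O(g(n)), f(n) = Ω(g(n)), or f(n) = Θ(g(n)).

n^n vs √n: f(n) = Ω(g(n)) but not O(g(n)) — n^n grows strictly faster than √n.

Answer: f(n) = Ω(g(n)) but not O(g(n)) — n^n grows strictly faster than √n.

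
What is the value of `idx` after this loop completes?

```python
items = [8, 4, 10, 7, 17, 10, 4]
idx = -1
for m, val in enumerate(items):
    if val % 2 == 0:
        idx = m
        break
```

First even number index in [8, 4, 10, 7, 17, 10, 4]
`idx` takes the values: -1 → 0

Answer: 0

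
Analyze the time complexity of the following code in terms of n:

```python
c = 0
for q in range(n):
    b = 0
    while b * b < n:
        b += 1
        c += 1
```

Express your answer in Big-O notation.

Each loop level contributes: n × √n. Multiplying the contributions gives O(n√n).

Answer: O(n√n)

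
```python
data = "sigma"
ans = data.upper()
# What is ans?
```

Trace:
`data = "sigma"` → data = 'sigma'
`ans = data.upper()` → ans = 'SIGMA'
So ans = 'SIGMA'

Answer: 'SIGMA'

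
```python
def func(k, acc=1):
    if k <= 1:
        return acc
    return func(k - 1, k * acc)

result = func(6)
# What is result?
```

Accumulator trace (n, acc): (6, 1) -> (5, 6) -> (4, 30) -> (3, 120) -> (2, 360) -> (1, 720) -> return 720

Answer: 720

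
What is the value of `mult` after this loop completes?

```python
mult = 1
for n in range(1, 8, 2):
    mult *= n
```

Product of 1, 3, 5, ... up to 7
`mult` takes the values: 1 → 3 → 15 → 105

Answer: 105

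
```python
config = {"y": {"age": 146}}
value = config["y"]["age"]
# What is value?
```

Trace:
`config = {"y": {"age": 146}}` → config = {'y': {'age': 146}}
`value = config["y"]["age"]` → value = 146
So value = 146

Answer: 146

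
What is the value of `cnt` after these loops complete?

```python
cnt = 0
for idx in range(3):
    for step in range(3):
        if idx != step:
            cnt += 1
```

3² - 3 (exclude diagonal)
`cnt` takes the values: 0 → 1 → 2 → 3 → 4 → 5 → 6

Answer: 6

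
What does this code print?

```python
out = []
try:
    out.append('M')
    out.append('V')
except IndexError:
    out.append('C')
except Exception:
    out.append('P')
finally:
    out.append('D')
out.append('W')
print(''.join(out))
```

Execution trace: 'M' (try body) → 'V' (try body, no exception) → 'D' (finally) → 'W' (after the try/except). Output: MVDW

Answer: MVDW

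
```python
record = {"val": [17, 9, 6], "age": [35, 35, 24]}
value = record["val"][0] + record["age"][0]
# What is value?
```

Trace:
`record = {"val": [17, 9, 6], "age": [35, 35, 24]}` → record = {'val': [17, 9, 6], 'age': [35, 35, 24]}
`value = record["val"][0] + record["age"][0]` → value = 52
So value = 52

Answer: 52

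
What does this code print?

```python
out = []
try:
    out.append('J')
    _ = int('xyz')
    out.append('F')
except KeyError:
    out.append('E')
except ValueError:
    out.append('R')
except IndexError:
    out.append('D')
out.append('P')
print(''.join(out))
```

Execution trace: 'J' (try body) → 'R' (except ValueError) → 'P' (after the try/except). Output: JRP

Answer: JRP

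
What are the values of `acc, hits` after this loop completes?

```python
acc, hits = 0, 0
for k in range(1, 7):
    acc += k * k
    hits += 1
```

Sum of squares and count
`acc, hits` takes the values: (0, 0) → (1, 0) → (1, 1) → (5, 1) → (5, 2) → (14, 2) → (14, 3) → (30, 3) → (30, 4) → (55, 4) → (55, 5) → (91, 5) → (91, 6)

Answer: 91, 6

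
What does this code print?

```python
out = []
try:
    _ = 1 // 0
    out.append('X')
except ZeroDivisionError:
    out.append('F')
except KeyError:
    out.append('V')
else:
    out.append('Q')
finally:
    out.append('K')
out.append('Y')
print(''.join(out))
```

Execution trace: 'F' (except ZeroDivisionError) → 'K' (finally) → 'Y' (after the try/except). Output: FKY

Answer: FKY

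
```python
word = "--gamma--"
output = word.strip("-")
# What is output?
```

Trace:
`word = "--gamma--"` → word = '--gamma--'
`output = word.strip("-")` → output = 'gamma'
So output = 'gamma'

Answer: 'gamma'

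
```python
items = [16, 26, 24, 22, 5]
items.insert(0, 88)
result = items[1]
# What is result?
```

Trace:
`items = [16, 26, 24, 22, 5]` → items = [16, 26, 24, 22, 5]
`items.insert(0, 88)` → items = [88, 16, 26, 24, 22, 5]
`result = items[1]` → result = 16
So result = 16

Answer: 16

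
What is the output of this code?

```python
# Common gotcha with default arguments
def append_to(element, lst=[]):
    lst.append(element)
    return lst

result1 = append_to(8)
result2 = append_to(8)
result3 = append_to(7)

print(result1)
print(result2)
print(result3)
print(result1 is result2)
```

Key concept: mutable default argument gotcha.
Step by step:
`result1 = append_to(8)` → result1 = [8]
`result2 = append_to(8)` → result1 = [8, 8] (same object as result2); result2 = [8, 8] (same object as result1)
`result3 = append_to(7)` → result1 = [8, 8, 7] (same object as result2, result3); result2 = [8, 8, 7] (same object as result1, result3); result3 = [8, 8, 7] (same object as result1, result2)
`print(result1)` → prints [8, 8, 7]
`print(result2)` → prints [8, 8, 7]
`print(result3)` → prints [8, 8, 7]
`print(result1 is result2)` → prints True

Answer:
[8, 8, 7]
[8, 8, 7]
[8, 8, 7]
True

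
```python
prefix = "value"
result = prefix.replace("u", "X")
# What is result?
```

Trace:
`prefix = "value"` → prefix = 'value'
`result = prefix.replace("u", "X")` → result = 'valXe'
So result = 'valXe'

Answer: 'valXe'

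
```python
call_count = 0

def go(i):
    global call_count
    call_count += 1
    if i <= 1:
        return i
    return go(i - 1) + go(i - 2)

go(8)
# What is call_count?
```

Calls(i) = 1 + Calls(i-1) + Calls(i-2); Calls(0)=Calls(1)=1. For i=8 this gives 67.

Answer: 67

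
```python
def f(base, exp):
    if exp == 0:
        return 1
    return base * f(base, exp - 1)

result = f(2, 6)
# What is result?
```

f(2, 6) = 2 * 2 * 2 * 2 * 2 * 2 = 64

Answer: 64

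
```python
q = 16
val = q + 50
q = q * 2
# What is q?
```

Trace:
`q = 16` → q = 16
`val = q + 50` → val = 66
`q = q * 2` → q = 32
So q = 32

Answer: 32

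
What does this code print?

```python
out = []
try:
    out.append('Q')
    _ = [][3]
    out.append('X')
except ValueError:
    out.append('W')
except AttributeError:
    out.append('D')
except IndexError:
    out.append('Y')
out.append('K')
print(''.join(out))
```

Execution trace: 'Q' (try body) → 'Y' (except IndexError) → 'K' (after the try/except). Output: QYK

Answer: QYK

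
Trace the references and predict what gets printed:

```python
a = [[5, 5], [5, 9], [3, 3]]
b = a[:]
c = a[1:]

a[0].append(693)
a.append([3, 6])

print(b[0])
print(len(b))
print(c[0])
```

Key concept: slice with nested mutation.
Step by step:
`a = [[5, 5], [5, 9], [3, 3]]` → a = [[5, 5], [5, 9], [3, 3]]
`b = a[:]` → b = [[5, 5], [5, 9], [3, 3]]
`c = a[1:]` → c = [[5, 9], [3, 3]]
`a[0].append(693)` → a = [[5, 5, 693], [5, 9], [3, 3]]; b = [[5, 5, 693], [5, 9], [3, 3]]
`a.append([3, 6])` → a = [[5, 5, 693], [5, 9], [3, 3], [3, 6]]
`print(b[0])` → prints [5, 5, 693]
`print(len(b))` → prints 3
`print(c[0])` → prints [5, 9]

Answer:
[5, 5, 693]
3
[5, 9]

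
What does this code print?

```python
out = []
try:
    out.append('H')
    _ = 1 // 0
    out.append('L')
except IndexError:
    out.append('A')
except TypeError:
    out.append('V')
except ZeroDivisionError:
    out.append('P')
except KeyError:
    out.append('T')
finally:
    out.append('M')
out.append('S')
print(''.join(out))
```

Execution trace: 'H' (try body) → 'P' (except ZeroDivisionError) → 'M' (finally) → 'S' (after the try/except). Output: HPMS

Answer: HPMS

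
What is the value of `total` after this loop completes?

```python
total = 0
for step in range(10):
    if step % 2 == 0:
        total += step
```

Sum of even numbers 0 to 9
`total` takes the values: 0 → 2 → 6 → 12 → 20

Answer: 20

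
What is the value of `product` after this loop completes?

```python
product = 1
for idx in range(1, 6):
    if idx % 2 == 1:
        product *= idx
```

Product of odd numbers 1 to 5
`product` takes the values: 1 → 3 → 15

Answer: 15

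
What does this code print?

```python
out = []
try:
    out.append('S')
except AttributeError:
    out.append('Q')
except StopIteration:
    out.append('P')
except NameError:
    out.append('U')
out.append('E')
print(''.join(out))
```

Execution trace: 'S' (try body, no exception) → 'E' (after the try/except). Output: SE

Answer: SE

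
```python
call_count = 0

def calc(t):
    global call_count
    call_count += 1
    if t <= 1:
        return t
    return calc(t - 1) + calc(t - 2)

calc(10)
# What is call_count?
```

Calls(t) = 1 + Calls(t-1) + Calls(t-2); Calls(0)=Calls(1)=1. For t=10 this gives 177.

Answer: 177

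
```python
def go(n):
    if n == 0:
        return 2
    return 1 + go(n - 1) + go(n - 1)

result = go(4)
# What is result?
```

go(n) = 1 + 2·go(n-1), go(0)=2. Closed form: (2+1)·2^4 - 1 = 47.

Answer: 47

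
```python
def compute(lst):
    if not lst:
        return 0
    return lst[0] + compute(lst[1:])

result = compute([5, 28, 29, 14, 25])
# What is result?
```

5 + 28 + 29 + 14 + 25 + 0 = 101

Answer: 101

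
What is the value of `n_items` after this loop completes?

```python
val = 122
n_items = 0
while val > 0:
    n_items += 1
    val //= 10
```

Count digits by repeated division by 10
`n_items` takes the values: 0 → 1 → 2 → 3

Answer: 3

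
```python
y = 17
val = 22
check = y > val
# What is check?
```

Trace:
`y = 17` → y = 17
`val = 22` → val = 22
`check = y > val` → check = False
So check = False

Answer: False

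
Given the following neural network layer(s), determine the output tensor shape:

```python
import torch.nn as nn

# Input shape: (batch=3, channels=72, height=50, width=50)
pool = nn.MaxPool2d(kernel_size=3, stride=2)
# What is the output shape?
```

Input: (3, 72, 50, 50) -> Output: (3, 72, 24, 24)

Answer: (3, 72, 24, 24)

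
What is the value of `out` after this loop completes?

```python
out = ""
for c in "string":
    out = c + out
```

Reverse 'string'
`out` takes the values: "" → "s" → "ts" → "rts" → "irts" → "nirts" → "gnirts"

Answer: "gnirts"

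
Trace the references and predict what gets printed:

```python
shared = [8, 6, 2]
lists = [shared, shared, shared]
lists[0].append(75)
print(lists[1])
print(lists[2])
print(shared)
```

Key concept: list of same reference.
Step by step:
`shared = [8, 6, 2]` → shared = [8, 6, 2]
`lists = [shared, shared, shared]` → lists = [[8, 6, 2], [8, 6, 2], [8, 6, 2]]
`lists[0].append(75)` → shared = [8, 6, 2, 75]; lists = [[8, 6, 2, 75], [8, 6, 2, 75], [8, 6, 2, 75]]
`print(lists[1])` → prints [8, 6, 2, 75]
`print(lists[2])` → prints [8, 6, 2, 75]
`print(shared)` → prints [8, 6, 2, 75]

Answer:
[8, 6, 2, 75]
[8, 6, 2, 75]
[8, 6, 2, 75]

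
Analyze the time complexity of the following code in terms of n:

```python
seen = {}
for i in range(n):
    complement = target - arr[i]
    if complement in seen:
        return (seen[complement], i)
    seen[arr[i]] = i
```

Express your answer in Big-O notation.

This is Two sum with hash map. Time complexity: O(n).

Answer: O(n)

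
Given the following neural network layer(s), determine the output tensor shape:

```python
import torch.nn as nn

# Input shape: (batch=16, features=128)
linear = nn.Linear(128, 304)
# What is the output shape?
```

Input: (16, 128) -> Output: (16, 304)

Answer: (16, 304)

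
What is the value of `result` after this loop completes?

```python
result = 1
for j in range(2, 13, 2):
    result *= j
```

Product of even numbers 2 to 12
`result` takes the values: 1 → 2 → 8 → 48 → 384 → 3840 → 46080

Answer: 46080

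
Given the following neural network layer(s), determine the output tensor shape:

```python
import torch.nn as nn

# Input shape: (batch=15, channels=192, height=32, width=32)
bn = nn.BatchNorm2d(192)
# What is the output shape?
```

Input: (15, 192, 32, 32) -> Output: (15, 192, 32, 32)

Answer: (15, 192, 32, 32)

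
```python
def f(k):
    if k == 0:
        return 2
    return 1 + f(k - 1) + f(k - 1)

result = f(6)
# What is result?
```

f(k) = 1 + 2·f(k-1), f(0)=2. Closed form: (2+1)·2^6 - 1 = 191.

Answer: 191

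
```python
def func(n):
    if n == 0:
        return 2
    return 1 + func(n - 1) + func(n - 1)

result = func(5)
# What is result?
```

func(n) = 1 + 2·func(n-1), func(0)=2. Closed form: (2+1)·2^5 - 1 = 95.

Answer: 95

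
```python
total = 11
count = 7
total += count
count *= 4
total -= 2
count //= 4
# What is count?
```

Trace:
`total = 11` → total = 11
`count = 7` → count = 7
`total += count` → total = 18
`count *= 4` → count = 28
`total -= 2` → total = 16
`count //= 4` → count = 7
So count = 7

Answer: 7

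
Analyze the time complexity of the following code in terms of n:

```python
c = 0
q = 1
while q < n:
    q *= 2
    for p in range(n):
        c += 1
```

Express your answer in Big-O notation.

Each loop level contributes: log n × n. Multiplying the contributions gives O(n log n).

Answer: O(n log n)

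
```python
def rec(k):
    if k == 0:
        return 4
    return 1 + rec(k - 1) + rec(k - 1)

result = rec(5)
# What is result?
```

rec(k) = 1 + 2·rec(k-1), rec(0)=4. Closed form: (4+1)·2^5 - 1 = 159.

Answer: 159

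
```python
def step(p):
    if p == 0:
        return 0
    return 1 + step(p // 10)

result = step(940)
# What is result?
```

Count of digits of 940: 3

Answer: 3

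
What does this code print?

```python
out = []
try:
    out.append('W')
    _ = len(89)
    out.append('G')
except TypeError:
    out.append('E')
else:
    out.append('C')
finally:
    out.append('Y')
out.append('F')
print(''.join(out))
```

Execution trace: 'W' (try body) → 'E' (except TypeError) → 'Y' (finally) → 'F' (after the try/except). Output: WEYF

Answer: WEYF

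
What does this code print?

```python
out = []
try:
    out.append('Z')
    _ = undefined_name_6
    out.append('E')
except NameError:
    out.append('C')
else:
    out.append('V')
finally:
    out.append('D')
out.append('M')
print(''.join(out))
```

Execution trace: 'Z' (try body) → 'C' (except NameError) → 'D' (finally) → 'M' (after the try/except). Output: ZCDM

Answer: ZCDM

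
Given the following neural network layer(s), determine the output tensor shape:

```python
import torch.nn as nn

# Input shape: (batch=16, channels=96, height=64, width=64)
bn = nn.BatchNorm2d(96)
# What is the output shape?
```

Input: (16, 96, 64, 64) -> Output: (16, 96, 64, 64)

Answer: (16, 96, 64, 64)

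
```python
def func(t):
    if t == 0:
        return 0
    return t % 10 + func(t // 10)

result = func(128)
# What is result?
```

Sum of digits of 128: 8 + 2 + 1 = 11

Answer: 11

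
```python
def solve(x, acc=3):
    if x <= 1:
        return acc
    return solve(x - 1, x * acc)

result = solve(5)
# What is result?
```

Accumulator trace (n, acc): (5, 3) -> (4, 15) -> (3, 60) -> (2, 180) -> (1, 360) -> return 360

Answer: 360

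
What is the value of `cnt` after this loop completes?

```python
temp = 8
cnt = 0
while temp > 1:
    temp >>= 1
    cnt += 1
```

Count right shifts until 1
`cnt` takes the values: 0 → 1 → 2 → 3

Answer: 3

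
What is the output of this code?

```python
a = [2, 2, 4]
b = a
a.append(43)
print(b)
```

Key concept: basic list aliasing.
Step by step:
`a = [2, 2, 4]` → a = [2, 2, 4]
`b = a` → b = [2, 2, 4] (same object as a)
`a.append(43)` → a = [2, 2, 4, 43] (same object as b); b = [2, 2, 4, 43] (same object as a)
`print(b)` → prints [2, 2, 4, 43]

Answer: [2, 2, 4, 43]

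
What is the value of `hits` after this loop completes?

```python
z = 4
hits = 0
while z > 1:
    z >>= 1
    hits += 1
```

Count right shifts until 1
`hits` takes the values: 0 → 1 → 2

Answer: 2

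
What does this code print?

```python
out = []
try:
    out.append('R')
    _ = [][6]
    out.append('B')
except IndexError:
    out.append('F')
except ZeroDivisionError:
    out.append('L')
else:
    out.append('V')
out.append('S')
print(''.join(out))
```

Execution trace: 'R' (try body) → 'F' (except IndexError) → 'S' (after the try/except). Output: RFS

Answer: RFS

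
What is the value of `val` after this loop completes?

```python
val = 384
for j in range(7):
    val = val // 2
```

Halve 7 times: 384 // 2^7 = 3
`val` takes the values: 384 → 192 → 96 → 48 → 24 → 12 → 6 → 3

Answer: 3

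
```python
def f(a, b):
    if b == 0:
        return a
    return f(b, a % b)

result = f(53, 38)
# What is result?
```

f(53, 38) -> f(38, 15) -> f(15, 8) -> f(8, 7) -> f(7, 1) -> f(1, 0) -> 1

Answer: 1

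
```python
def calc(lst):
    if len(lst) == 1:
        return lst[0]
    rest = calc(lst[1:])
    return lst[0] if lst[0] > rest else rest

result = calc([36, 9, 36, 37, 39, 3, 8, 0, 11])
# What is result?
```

Recursive max over [36, 9, 36, 37, 39, 3, 8, 0, 11] = 39

Answer: 39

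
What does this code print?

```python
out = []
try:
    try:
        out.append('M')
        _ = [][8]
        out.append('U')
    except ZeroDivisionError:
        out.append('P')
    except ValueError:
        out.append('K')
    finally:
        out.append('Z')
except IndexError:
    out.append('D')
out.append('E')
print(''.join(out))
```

Execution trace: 'M' (inner try body) → 'Z' (inner finally) → 'D' (outer except IndexError) → 'E' (after the try/except). Output: MZDE

Answer: MZDE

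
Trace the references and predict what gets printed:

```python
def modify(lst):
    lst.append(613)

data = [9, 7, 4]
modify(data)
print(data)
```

Key concept: function modifies passed list.
Step by step:
`data = [9, 7, 4]` → data = [9, 7, 4]
`modify(data)` → data = [9, 7, 4, 613]
`print(data)` → prints [9, 7, 4, 613]

Answer: [9, 7, 4, 613]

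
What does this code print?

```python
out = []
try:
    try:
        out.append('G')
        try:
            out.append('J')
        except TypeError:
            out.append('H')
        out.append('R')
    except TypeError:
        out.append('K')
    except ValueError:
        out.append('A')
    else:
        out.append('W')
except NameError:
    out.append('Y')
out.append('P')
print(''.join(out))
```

Execution trace: 'G' (try body) → 'J' (inner try body, no exception) → 'R' (try body, no exception) → 'W' (else) → 'P' (after the try/except). Output: GJRWP

Answer: GJRWP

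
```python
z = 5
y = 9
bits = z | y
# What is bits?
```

Trace:
`z = 5` → z = 5
`y = 9` → y = 9
`bits = z | y` → bits = 13
So bits = 13

Answer: 13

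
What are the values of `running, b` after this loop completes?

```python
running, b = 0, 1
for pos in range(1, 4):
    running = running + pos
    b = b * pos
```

Sum and factorial of 1 to 3
`running, b` takes the values: (0, 1) → (1, 1) → (3, 1) → (3, 2) → (6, 2) → (6, 6)

Answer: 6, 6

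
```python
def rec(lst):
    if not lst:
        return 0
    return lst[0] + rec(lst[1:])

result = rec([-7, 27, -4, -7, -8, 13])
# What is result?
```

(-7) + 27 + (-4) + (-7) + (-8) + 13 + 0 = 14

Answer: 14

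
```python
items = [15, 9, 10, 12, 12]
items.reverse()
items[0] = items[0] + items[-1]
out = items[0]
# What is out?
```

Trace:
`items = [15, 9, 10, 12, 12]` → items = [15, 9, 10, 12, 12]
`items.reverse()` → items = [12, 12, 10, 9, 15]
`items[0] = items[0] + items[-1]` → items = [27, 12, 10, 9, 15]
`out = items[0]` → out = 27
So out = 27

Answer: 27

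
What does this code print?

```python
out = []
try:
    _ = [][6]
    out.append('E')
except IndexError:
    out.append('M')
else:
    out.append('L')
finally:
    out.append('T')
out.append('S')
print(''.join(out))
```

Execution trace: 'M' (except IndexError) → 'T' (finally) → 'S' (after the try/except). Output: MTS

Answer: MTS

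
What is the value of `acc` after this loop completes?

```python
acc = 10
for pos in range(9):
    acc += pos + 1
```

Start at 10, add 1 to 9 = 55
`acc` takes the values: 10 → 11 → 13 → 16 → 20 → 25 → 31 → 38 → 46 → 55

Answer: 55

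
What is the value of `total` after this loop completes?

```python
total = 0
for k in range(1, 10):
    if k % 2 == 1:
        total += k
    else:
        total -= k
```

Add odd, subtract even
`total` takes the values: 0 → 1 → -1 → 2 → -2 → 3 → -3 → 4 → -4 → 5

Answer: 5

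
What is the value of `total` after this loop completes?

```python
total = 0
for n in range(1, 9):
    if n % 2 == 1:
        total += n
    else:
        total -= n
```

Add odd, subtract even
`total` takes the values: 0 → 1 → -1 → 2 → -2 → 3 → -3 → 4 → -4

Answer: -4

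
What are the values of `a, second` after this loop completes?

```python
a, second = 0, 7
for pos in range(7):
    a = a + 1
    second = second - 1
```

a goes 0→7, second goes 7→0
`a, second` takes the values: (0, 7) → (1, 7) → (1, 6) → (2, 6) → (2, 5) → (3, 5) → (3, 4) → (4, 4) → (4, 3) → (5, 3) → (5, 2) → (6, 2) → (6, 1) → (7, 1) → (7, 0)

Answer: 7, 0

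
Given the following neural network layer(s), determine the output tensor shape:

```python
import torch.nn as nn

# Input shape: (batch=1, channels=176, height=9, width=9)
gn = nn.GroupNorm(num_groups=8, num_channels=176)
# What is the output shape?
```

Input: (1, 176, 9, 9) -> Output: (1, 176, 9, 9)

Answer: (1, 176, 9, 9)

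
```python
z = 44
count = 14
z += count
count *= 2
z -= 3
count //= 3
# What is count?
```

Trace:
`z = 44` → z = 44
`count = 14` → count = 14
`z += count` → z = 58
`count *= 2` → count = 28
`z -= 3` → z = 55
`count //= 3` → count = 9
So count = 9

Answer: 9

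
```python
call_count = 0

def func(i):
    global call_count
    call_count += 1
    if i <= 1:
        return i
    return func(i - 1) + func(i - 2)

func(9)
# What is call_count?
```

Calls(i) = 1 + Calls(i-1) + Calls(i-2); Calls(0)=Calls(1)=1. For i=9 this gives 109.

Answer: 109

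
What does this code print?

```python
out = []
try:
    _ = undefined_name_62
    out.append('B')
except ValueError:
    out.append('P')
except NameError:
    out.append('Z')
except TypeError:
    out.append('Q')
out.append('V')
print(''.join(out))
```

Execution trace: 'Z' (except NameError) → 'V' (after the try/except). Output: ZV

Answer: ZV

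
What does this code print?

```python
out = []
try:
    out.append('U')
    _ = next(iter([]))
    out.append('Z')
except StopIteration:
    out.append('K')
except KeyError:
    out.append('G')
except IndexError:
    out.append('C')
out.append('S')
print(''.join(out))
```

Execution trace: 'U' (try body) → 'K' (except StopIteration) → 'S' (after the try/except). Output: UKS

Answer: UKS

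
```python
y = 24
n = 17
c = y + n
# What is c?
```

Trace:
`y = 24` → y = 24
`n = 17` → n = 17
`c = y + n` → c = 41
So c = 41

Answer: 41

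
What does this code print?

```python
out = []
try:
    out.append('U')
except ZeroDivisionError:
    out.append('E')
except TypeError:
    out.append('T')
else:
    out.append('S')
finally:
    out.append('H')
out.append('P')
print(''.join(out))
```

Execution trace: 'U' (try body, no exception) → 'S' (else) → 'H' (finally) → 'P' (after the try/except). Output: USHP

Answer: USHP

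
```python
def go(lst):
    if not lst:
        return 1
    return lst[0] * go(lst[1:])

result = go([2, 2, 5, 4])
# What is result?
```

Product over [2, 2, 5, 4] = 2 * 2 * 5 * 4 = 80

Answer: 80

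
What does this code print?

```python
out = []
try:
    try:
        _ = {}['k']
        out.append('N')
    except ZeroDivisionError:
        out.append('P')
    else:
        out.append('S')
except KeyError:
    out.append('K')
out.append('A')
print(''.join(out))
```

Execution trace: 'K' (outer except KeyError) → 'A' (after the try/except). Output: KA

Answer: KA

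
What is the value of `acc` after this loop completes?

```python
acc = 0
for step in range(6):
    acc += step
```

Sum of 0 to 5 = 15
`acc` takes the values: 0 → 1 → 3 → 6 → 10 → 15

Answer: 15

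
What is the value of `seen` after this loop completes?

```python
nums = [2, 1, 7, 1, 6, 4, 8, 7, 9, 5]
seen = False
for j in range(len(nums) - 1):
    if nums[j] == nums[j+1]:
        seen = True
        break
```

Check consecutive duplicates in [2, 1, 7, 1, 6, 4, 8, 7, 9, 5]
`seen` takes the values: False

Answer: False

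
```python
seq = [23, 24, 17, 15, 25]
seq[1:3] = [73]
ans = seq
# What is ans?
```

Trace:
`seq = [23, 24, 17, 15, 25]` → seq = [23, 24, 17, 15, 25]
`seq[1:3] = [73]` → seq = [23, 73, 15, 25]
`ans = seq` → ans = [23, 73, 15, 25]
So ans = [23, 73, 15, 25]

Answer: [23, 73, 15, 25]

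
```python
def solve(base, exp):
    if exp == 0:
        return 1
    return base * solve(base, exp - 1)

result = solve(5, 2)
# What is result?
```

solve(5, 2) = 5 * 5 = 25

Answer: 25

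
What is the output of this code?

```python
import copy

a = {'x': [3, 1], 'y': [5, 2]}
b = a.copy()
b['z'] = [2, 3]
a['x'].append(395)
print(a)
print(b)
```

Key concept: shallow copy of dict with mutable values.
Step by step:
`a = {'x': [3, 1], 'y': [5, 2]}` → a = {'x': [3, 1], 'y': [5, 2]}
`b = a.copy()` → b = {'x': [3, 1], 'y': [5, 2]}
`b['z'] = [2, 3]` → b = {'x': [3, 1], 'y': [5, 2], 'z': [2, 3]}
`a['x'].append(395)` → a = {'x': [3, 1, 395], 'y': [5, 2]}; b = {'x': [3, 1, 395], 'y': [5, 2], 'z': [2, 3]}
`print(a)` → prints {'x': [3, 1, 395], 'y': [5, 2]}
`print(b)` → prints {'x': [3, 1, 395], 'y': [5, 2], 'z': [2, 3]}

Answer:
{'x': [3, 1, 395], 'y': [5, 2]}
{'x': [3, 1, 395], 'y': [5, 2], 'z': [2, 3]}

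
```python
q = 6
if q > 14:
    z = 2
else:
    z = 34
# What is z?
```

Trace:
`q = 6` → q = 6
`if q > 14: ...` → q > 14 is False, take else branch → z = 34
So z = 34

Answer: 34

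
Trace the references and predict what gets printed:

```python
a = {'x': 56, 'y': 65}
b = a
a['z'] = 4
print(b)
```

Key concept: dict aliasing.
Step by step:
`a = {'x': 56, 'y': 65}` → a = {'x': 56, 'y': 65}
`b = a` → b = {'x': 56, 'y': 65} (same object as a)
`a['z'] = 4` → a = {'x': 56, 'y': 65, 'z': 4} (same object as b); b = {'x': 56, 'y': 65, 'z': 4} (same object as a)
`print(b)` → prints {'x': 56, 'y': 65, 'z': 4}

Answer: {'x': 56, 'y': 65, 'z': 4}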